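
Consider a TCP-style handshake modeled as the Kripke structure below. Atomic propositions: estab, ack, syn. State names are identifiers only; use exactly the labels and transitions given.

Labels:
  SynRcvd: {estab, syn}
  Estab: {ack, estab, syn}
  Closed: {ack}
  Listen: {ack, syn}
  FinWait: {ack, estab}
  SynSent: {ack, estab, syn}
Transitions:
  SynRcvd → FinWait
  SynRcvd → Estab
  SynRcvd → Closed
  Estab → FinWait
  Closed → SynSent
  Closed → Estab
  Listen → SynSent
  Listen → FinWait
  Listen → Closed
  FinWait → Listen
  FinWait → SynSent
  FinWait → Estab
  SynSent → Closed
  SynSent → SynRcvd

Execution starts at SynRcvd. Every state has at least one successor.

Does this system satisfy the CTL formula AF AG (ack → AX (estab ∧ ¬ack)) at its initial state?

States satisfying AG (ack → AX (estab ∧ ¬ack)): ∅.
States satisfying AF AG (ack → AX (estab ∧ ¬ack)): ∅.
There is a path from SynRcvd along which AG (ack → AX (estab ∧ ¬ack)) never holds.
SynRcvd ∉ Sat(AF AG (ack → AX (estab ∧ ¬ack))).

Violated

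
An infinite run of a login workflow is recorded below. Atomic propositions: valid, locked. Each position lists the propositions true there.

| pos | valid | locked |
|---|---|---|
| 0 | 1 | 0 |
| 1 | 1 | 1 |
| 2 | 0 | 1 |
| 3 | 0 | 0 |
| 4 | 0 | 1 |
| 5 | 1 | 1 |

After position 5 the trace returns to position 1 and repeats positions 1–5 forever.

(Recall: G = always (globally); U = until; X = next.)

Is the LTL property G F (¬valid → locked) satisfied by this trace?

Satisfied

F (¬valid → locked) holds at every position 0..5, and those are all positions ever visited, so G F (¬valid → locked) holds.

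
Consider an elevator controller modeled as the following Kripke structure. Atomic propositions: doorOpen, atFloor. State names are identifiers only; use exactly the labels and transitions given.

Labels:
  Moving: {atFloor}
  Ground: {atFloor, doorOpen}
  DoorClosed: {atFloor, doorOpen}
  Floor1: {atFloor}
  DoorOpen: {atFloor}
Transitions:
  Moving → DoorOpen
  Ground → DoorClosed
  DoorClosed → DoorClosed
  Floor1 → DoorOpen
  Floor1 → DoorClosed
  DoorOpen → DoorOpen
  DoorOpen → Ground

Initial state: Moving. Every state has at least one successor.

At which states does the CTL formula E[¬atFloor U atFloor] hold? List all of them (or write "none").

States satisfying ¬atFloor: ∅.
States satisfying atFloor: {Moving, Ground, DoorClosed, Floor1, DoorOpen}.
States satisfying E[¬atFloor U atFloor]: {Moving, Ground, DoorClosed, Floor1, DoorOpen}.

{Moving, Ground, DoorClosed, Floor1, DoorOpen}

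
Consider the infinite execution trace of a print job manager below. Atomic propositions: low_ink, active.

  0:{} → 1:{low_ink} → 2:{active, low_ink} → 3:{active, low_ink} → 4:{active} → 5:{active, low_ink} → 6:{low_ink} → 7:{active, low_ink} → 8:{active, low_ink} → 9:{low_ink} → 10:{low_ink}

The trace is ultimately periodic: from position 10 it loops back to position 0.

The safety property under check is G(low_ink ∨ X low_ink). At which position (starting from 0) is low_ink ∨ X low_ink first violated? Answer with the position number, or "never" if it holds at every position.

never

low_ink ∨ X low_ink holds at every position 0..10, and those are all the positions the trace ever visits, so the invariant G(low_ink ∨ X low_ink) is never violated.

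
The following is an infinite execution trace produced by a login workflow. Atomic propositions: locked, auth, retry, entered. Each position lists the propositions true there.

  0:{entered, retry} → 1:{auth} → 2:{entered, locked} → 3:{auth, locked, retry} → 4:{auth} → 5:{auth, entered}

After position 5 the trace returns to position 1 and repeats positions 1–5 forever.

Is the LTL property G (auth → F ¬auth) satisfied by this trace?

Holds

auth → F ¬auth holds at every position 0..5, and those are all positions ever visited, so G (auth → F ¬auth) holds.
Positions where auth holds: 1, 3, 4, 5.
Check F ¬auth at each: 1→ok, 3→ok, 4→ok, 5→ok.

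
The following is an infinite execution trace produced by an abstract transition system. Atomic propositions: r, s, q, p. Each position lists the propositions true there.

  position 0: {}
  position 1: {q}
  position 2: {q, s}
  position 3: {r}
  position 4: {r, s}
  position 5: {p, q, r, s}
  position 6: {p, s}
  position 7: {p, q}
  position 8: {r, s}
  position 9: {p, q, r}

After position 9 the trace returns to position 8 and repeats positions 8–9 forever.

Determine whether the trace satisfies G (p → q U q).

p → q U q must hold at every position from 0 onward. It fails at position 6, so G (p → q U q) is false.
Positions where p holds: 5, 6, 7, 9.
Check q U q at each: 5→ok, 6→fails, 7→ok, 9→ok.

No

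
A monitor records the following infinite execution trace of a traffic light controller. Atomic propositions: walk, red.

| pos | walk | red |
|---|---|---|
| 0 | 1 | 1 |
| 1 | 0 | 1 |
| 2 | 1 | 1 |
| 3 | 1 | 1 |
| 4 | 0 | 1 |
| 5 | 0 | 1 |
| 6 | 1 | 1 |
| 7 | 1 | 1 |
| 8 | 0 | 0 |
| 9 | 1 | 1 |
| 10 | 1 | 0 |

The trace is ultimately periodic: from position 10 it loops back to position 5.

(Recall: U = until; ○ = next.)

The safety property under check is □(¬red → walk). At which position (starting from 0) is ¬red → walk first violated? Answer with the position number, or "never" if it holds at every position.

8

Check ¬red → walk at each position in order: 0 ✓, 1 ✓, 2 ✓, 3 ✓, 4 ✓, 5 ✓, 6 ✓, 7 ✓.
At position 8 the labels are {}, so ¬red → walk is false there. This is the first violation.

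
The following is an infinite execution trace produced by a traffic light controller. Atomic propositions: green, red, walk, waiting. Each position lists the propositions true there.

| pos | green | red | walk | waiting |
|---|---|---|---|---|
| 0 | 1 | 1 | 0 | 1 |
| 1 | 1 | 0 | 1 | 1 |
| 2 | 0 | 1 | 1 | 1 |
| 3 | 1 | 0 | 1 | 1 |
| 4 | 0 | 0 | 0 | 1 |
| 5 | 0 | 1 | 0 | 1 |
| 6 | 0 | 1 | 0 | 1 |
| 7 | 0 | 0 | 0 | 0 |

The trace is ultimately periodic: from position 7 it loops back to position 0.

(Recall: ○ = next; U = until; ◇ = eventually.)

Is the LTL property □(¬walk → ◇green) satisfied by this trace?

Satisfied

¬walk → ◇green holds at every position 0..7, and those are all positions ever visited, so □(¬walk → ◇green) holds.
Positions where ¬walk holds: 0, 4, 5, 6, 7.
Check ◇green at each: 0→ok, 4→ok, 5→ok, 6→ok, 7→ok.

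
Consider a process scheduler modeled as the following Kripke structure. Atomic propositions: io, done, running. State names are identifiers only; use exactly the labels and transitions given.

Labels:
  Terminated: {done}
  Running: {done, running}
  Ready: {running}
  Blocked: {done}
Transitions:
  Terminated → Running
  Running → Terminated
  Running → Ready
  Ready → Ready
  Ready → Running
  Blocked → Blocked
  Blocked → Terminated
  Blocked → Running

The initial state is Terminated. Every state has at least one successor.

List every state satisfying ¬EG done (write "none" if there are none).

States satisfying done: {Terminated, Running, Blocked}.
States satisfying EG done: {Terminated, Running, Blocked}.
States satisfying ¬EG done: {Ready}.

{Ready}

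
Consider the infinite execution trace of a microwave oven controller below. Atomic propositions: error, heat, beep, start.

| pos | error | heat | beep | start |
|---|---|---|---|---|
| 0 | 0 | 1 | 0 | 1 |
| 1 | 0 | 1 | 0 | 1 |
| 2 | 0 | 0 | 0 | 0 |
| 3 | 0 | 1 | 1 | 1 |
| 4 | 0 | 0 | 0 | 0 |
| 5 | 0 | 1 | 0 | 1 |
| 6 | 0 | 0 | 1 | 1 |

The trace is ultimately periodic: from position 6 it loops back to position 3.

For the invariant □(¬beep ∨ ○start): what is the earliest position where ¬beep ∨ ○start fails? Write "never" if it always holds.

Check ¬beep ∨ ○start at each position in order: 0 ✓, 1 ✓, 2 ✓.
At position 3 the labels are {beep, heat, start} and the next position 4 has {}, so ¬beep ∨ ○start is false there. This is the first violation.

3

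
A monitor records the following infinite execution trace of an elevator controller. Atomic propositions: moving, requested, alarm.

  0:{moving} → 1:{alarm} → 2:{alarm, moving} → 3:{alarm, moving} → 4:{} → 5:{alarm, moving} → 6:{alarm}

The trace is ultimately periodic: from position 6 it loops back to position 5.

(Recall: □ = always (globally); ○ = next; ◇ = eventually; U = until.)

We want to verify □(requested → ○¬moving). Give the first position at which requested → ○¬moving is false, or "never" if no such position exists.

never

requested → ○¬moving holds at every position 0..6, and those are all the positions the trace ever visits, so the invariant □(requested → ○¬moving) is never violated.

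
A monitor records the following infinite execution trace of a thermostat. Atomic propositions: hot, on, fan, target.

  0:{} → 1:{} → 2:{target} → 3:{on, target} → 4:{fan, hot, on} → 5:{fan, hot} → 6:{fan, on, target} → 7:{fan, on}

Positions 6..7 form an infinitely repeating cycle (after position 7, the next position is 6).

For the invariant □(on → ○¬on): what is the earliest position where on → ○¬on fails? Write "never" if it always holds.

3

Check on → ○¬on at each position in order: 0 ✓, 1 ✓, 2 ✓.
At position 3 the labels are {on, target} and the next position 4 has {fan, hot, on}, so on → ○¬on is false there. This is the first violation.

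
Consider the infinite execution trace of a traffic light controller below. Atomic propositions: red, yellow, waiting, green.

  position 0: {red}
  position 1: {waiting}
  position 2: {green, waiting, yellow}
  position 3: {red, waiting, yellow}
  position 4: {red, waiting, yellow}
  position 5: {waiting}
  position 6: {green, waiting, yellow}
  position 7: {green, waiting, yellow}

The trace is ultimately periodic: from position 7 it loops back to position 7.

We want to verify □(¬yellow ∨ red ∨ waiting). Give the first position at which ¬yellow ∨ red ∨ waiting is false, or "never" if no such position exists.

¬yellow ∨ red ∨ waiting holds at every position 0..7, and those are all the positions the trace ever visits, so the invariant □(¬yellow ∨ red ∨ waiting) is never violated.

never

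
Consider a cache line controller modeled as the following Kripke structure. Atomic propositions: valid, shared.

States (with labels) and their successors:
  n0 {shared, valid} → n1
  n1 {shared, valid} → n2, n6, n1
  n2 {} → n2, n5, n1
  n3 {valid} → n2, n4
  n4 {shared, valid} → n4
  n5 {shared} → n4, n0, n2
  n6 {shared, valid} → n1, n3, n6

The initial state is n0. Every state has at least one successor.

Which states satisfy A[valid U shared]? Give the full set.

{n0, n1, n4, n5, n6}

States satisfying valid: {n0, n1, n3, n4, n6}.
States satisfying shared: {n0, n1, n4, n5, n6}.
States satisfying A[valid U shared]: {n0, n1, n4, n5, n6}.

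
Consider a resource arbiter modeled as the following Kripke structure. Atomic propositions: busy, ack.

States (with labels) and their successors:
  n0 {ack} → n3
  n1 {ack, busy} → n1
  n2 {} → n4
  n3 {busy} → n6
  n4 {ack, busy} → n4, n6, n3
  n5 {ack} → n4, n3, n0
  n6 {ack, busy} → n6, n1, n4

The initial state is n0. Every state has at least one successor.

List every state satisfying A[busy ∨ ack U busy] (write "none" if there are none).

{n0, n1, n3, n4, n5, n6}

States satisfying busy ∨ ack: {n0, n1, n3, n4, n5, n6}.
States satisfying busy: {n1, n3, n4, n6}.
States satisfying A[busy ∨ ack U busy]: {n0, n1, n3, n4, n5, n6}.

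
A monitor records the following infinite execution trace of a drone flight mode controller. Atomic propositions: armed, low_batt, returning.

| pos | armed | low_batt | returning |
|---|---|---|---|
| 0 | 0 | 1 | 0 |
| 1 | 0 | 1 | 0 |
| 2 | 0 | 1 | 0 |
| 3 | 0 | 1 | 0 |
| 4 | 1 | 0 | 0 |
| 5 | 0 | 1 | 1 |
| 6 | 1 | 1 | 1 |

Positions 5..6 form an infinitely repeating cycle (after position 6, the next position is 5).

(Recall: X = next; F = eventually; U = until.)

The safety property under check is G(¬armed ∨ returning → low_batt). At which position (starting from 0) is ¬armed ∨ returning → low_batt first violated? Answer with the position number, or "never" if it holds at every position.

never

¬armed ∨ returning → low_batt holds at every position 0..6, and those are all the positions the trace ever visits, so the invariant G(¬armed ∨ returning → low_batt) is never violated.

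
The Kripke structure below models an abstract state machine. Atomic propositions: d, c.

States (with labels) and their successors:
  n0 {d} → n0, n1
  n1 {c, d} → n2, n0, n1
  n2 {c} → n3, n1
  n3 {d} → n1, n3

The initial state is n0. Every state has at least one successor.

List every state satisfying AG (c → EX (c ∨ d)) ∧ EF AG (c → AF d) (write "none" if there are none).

{n0, n1, n2, n3}

States satisfying c → EX (c ∨ d): {n0, n1, n2, n3}.
States satisfying AG (c → EX (c ∨ d)): {n0, n1, n2, n3}.
States satisfying AG (c → AF d): {n0, n1, n2, n3}.
States satisfying EF AG (c → AF d): {n0, n1, n2, n3}.
States satisfying AG (c → EX (c ∨ d)) ∧ EF AG (c → AF d): {n0, n1, n2, n3}.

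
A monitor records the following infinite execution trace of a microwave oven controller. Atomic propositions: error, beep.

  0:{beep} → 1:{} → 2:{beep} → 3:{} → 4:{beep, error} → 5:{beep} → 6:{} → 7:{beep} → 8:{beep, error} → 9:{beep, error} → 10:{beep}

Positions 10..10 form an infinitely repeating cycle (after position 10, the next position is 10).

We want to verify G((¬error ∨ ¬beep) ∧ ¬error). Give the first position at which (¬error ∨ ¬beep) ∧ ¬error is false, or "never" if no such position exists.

4

Check (¬error ∨ ¬beep) ∧ ¬error at each position in order: 0 ✓, 1 ✓, 2 ✓, 3 ✓.
At position 4 the labels are {beep, error}, so (¬error ∨ ¬beep) ∧ ¬error is false there. This is the first violation.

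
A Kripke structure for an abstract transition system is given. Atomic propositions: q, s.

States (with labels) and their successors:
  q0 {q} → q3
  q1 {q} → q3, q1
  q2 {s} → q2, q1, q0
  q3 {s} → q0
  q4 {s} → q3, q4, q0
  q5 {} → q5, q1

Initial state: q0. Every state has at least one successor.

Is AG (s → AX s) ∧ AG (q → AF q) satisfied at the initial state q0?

Does not hold

States satisfying s → AX s: {q0, q1, q5}.
States satisfying AG (s → AX s): ∅.
States satisfying q → AF q: {q0, q1, q2, q3, q4, q5}.
States satisfying AG (q → AF q): {q0, q1, q2, q3, q4, q5}.
States satisfying AG (s → AX s) ∧ AG (q → AF q): ∅.
q0 ∉ Sat(AG (s → AX s) ∧ AG (q → AF q)).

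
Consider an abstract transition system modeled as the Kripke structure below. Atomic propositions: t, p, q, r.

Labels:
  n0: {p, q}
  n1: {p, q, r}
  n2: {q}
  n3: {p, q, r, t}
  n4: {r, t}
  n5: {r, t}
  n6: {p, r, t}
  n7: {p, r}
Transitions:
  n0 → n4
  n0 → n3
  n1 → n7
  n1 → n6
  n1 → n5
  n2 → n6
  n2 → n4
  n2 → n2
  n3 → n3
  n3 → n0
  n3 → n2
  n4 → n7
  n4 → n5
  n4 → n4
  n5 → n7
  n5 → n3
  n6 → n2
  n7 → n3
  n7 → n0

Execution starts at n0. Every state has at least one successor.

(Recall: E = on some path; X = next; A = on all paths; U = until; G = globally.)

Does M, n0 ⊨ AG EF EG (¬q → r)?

States satisfying EF EG (¬q → r): {n0, n1, n2, n3, n4, n5, n6, n7}.
States satisfying AG EF EG (¬q → r): {n0, n1, n2, n3, n4, n5, n6, n7}.
Every state reachable from n0 satisfies EF EG (¬q → r).
n0 ∈ Sat(AG EF EG (¬q → r)).

Yes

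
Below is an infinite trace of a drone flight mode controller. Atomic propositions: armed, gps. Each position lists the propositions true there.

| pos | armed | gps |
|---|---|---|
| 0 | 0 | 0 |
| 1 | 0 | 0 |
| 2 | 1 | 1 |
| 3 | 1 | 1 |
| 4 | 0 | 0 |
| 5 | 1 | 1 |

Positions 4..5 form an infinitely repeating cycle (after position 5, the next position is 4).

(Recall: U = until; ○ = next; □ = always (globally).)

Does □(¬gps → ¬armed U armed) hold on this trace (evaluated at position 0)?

Satisfied

¬gps → ¬armed U armed holds at every position 0..5, and those are all positions ever visited, so □(¬gps → ¬armed U armed) holds.
Positions where ¬gps holds: 0, 1, 4.
Check ¬armed U armed at each: 0→ok, 1→ok, 4→ok.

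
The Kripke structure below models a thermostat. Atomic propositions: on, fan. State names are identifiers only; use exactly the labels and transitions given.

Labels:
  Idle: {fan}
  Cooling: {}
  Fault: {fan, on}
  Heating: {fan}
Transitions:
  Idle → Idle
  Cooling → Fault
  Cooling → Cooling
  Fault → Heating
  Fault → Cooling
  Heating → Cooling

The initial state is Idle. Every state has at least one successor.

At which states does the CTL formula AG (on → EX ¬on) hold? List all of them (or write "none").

States satisfying on → EX ¬on: {Idle, Cooling, Fault, Heating}.
States satisfying AG (on → EX ¬on): {Idle, Cooling, Fault, Heating}.

{Idle, Cooling, Fault, Heating}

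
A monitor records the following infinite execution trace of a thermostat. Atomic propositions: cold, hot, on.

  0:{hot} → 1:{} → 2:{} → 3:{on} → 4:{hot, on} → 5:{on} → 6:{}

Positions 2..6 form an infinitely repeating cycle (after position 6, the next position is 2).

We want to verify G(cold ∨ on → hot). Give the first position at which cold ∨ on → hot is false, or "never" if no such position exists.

3

Check cold ∨ on → hot at each position in order: 0 ✓, 1 ✓, 2 ✓.
At position 3 the labels are {on}, so cold ∨ on → hot is false there. This is the first violation.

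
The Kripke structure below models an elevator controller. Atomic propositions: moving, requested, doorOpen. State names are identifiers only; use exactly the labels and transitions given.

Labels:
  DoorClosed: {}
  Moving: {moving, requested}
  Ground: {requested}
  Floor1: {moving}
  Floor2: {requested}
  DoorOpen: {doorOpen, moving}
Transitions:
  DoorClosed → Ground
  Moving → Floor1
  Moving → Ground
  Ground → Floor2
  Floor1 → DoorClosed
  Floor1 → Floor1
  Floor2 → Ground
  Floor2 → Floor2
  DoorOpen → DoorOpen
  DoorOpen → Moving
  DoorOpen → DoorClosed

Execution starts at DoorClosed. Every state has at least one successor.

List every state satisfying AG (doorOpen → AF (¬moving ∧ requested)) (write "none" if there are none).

{DoorClosed, Moving, Ground, Floor1, Floor2}

States satisfying doorOpen → AF (¬moving ∧ requested): {DoorClosed, Moving, Ground, Floor1, Floor2}.
States satisfying AG (doorOpen → AF (¬moving ∧ requested)): {DoorClosed, Moving, Ground, Floor1, Floor2}.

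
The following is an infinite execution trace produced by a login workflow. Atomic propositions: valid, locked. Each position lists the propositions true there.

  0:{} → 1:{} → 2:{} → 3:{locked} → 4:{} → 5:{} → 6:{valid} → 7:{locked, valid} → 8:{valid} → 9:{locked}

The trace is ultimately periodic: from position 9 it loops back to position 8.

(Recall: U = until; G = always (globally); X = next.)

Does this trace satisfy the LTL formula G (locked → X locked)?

locked → X locked must hold at every position from 0 onward. It fails at position 3, so G (locked → X locked) is false.
Positions where locked holds: 3, 7, 9.
Check X locked at each: 3→fails, 7→fails, 9→fails.

Violated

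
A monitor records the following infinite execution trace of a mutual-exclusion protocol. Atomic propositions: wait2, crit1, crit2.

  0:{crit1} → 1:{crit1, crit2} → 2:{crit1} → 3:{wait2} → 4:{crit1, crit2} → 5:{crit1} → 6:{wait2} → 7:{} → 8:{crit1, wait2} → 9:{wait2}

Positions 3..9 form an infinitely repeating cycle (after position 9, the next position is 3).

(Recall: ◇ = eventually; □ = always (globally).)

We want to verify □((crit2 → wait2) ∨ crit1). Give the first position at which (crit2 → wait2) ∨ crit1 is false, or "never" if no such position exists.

never

(crit2 → wait2) ∨ crit1 holds at every position 0..9, and those are all the positions the trace ever visits, so the invariant □((crit2 → wait2) ∨ crit1) is never violated.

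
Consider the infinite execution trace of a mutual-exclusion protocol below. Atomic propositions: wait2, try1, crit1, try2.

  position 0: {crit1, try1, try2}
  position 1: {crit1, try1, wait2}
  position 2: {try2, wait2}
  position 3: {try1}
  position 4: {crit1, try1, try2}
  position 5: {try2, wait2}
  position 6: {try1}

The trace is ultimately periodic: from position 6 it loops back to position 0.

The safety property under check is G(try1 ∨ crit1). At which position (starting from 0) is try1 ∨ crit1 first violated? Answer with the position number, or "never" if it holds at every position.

Check try1 ∨ crit1 at each position in order: 0 ✓, 1 ✓.
At position 2 the labels are {try2, wait2}, so try1 ∨ crit1 is false there. This is the first violation.

2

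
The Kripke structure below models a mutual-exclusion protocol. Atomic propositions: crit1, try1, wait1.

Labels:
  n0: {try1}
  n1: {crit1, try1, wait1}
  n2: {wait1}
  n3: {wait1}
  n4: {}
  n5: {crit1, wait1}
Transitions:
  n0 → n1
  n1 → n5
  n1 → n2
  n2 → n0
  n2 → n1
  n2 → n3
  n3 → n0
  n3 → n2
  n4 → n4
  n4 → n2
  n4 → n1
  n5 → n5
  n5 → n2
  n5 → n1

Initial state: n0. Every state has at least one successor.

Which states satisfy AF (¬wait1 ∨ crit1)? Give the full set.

States satisfying ¬wait1 ∨ crit1: {n0, n1, n4, n5}.
States satisfying AF (¬wait1 ∨ crit1): {n0, n1, n4, n5}.

{n0, n1, n4, n5}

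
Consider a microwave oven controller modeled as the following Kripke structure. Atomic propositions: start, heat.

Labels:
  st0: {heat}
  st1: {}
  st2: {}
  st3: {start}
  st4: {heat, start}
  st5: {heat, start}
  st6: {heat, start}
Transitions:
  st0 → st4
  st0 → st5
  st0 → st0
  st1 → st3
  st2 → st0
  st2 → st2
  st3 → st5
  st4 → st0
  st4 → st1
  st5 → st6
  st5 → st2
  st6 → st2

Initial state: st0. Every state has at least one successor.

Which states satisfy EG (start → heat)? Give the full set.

States satisfying start → heat: {st0, st1, st2, st4, st5, st6}.
States satisfying EG (start → heat): {st0, st2, st4, st5, st6}.

{st0, st2, st4, st5, st6}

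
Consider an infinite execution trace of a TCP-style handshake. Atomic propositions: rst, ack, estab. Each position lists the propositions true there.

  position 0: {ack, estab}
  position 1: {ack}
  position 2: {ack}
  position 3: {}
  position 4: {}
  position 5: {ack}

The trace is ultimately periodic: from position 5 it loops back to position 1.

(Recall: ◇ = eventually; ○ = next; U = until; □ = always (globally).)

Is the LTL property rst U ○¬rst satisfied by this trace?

Walking from position 0: ○¬rst first holds at position 0, and rst holds at every earlier position along the way, so rst U ○¬rst holds.

Holds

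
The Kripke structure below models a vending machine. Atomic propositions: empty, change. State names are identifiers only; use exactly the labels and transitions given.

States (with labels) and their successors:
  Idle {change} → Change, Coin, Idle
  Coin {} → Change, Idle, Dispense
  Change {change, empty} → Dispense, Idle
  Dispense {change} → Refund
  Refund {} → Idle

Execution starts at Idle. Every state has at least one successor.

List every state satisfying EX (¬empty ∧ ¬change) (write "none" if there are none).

{Idle, Dispense}

States satisfying ¬empty ∧ ¬change: {Coin, Refund}.
States satisfying EX (¬empty ∧ ¬change): {Idle, Dispense}.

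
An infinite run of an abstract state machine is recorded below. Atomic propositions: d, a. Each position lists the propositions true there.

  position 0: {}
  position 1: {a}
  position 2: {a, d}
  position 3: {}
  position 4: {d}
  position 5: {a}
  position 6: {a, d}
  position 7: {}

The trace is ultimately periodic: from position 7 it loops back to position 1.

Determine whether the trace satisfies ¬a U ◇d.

Yes

Walking from position 0: ◇d first holds at position 0, and ¬a holds at every earlier position along the way, so ¬a U ◇d holds.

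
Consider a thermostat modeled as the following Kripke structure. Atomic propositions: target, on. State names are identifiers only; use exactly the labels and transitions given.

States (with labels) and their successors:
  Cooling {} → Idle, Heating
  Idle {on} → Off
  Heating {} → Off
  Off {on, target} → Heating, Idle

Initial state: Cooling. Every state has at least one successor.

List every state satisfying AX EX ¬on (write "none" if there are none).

States satisfying EX ¬on: {Cooling, Off}.
States satisfying AX EX ¬on: {Idle, Heating}.

{Idle, Heating}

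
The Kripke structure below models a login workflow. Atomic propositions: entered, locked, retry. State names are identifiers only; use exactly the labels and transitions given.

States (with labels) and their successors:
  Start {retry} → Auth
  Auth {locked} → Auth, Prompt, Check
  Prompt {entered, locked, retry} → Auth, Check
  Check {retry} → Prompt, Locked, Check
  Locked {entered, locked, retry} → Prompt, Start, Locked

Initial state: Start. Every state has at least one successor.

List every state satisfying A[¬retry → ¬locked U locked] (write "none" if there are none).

States satisfying ¬retry → ¬locked: {Start, Prompt, Check, Locked}.
States satisfying locked: {Auth, Prompt, Locked}.
States satisfying A[¬retry → ¬locked U locked]: {Start, Auth, Prompt, Locked}.

{Start, Auth, Prompt, Locked}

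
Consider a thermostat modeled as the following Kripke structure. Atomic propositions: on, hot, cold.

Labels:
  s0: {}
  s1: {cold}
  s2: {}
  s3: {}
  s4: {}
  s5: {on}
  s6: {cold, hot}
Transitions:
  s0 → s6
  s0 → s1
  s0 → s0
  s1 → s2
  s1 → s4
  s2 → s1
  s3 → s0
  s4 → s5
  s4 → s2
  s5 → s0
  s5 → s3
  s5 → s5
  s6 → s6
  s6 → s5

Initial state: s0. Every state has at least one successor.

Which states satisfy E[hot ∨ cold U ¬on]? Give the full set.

States satisfying hot ∨ cold: {s1, s6}.
States satisfying ¬on: {s0, s1, s2, s3, s4, s6}.
States satisfying E[hot ∨ cold U ¬on]: {s0, s1, s2, s3, s4, s6}.

{s0, s1, s2, s3, s4, s6}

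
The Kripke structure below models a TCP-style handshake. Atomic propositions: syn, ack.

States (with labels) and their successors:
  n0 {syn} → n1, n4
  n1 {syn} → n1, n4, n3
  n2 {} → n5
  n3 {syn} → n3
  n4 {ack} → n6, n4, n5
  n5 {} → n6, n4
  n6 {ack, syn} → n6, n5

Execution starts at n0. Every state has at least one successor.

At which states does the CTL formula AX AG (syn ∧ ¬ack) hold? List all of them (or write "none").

{n3}

States satisfying AG (syn ∧ ¬ack): {n3}.
States satisfying AX AG (syn ∧ ¬ack): {n3}.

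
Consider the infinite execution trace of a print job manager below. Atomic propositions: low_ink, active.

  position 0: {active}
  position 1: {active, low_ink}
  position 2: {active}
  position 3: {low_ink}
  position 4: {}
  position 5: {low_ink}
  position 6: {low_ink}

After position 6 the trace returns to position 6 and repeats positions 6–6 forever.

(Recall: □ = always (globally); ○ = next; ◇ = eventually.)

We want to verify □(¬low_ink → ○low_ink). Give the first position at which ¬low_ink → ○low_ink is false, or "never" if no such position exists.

never

¬low_ink → ○low_ink holds at every position 0..6, and those are all the positions the trace ever visits, so the invariant □(¬low_ink → ○low_ink) is never violated.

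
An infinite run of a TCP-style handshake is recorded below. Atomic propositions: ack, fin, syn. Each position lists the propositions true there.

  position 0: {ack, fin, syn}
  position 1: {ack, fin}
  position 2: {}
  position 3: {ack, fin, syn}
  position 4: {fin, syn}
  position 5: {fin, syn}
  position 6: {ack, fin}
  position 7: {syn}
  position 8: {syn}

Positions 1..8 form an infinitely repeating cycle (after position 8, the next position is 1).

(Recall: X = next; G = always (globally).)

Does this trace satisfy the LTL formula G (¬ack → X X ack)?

¬ack → X X ack must hold at every position from 0 onward. It fails at position 2, so G (¬ack → X X ack) is false.
Positions where ¬ack holds: 2, 4, 5, 7, 8.
Check X X ack at each: 2→fails, 4→ok, 5→fails, 7→ok, 8→fails.

Does not hold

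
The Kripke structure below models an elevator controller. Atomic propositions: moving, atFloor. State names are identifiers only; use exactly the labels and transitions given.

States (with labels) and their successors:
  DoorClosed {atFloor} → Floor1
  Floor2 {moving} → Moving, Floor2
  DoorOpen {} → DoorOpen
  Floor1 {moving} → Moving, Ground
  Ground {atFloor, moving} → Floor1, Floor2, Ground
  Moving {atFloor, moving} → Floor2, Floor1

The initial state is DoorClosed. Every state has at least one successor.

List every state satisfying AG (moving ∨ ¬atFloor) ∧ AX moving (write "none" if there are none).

States satisfying moving ∨ ¬atFloor: {Floor2, DoorOpen, Floor1, Ground, Moving}.
States satisfying AG (moving ∨ ¬atFloor): {Floor2, DoorOpen, Floor1, Ground, Moving}.
States satisfying moving: {Floor2, Floor1, Ground, Moving}.
States satisfying AX moving: {DoorClosed, Floor2, Floor1, Ground, Moving}.
States satisfying AG (moving ∨ ¬atFloor) ∧ AX moving: {Floor2, Floor1, Ground, Moving}.

{Floor2, Floor1, Ground, Moving}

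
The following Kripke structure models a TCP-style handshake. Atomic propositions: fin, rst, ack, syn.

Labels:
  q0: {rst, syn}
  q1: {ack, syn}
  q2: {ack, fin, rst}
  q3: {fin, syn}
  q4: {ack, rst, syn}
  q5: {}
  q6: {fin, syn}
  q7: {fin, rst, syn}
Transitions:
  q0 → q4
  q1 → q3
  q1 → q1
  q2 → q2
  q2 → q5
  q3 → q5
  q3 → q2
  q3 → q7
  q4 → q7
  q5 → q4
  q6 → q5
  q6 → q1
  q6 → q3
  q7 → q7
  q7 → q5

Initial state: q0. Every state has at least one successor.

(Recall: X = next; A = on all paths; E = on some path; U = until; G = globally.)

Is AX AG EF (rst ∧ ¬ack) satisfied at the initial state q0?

States satisfying AG EF (rst ∧ ¬ack): {q0, q1, q2, q3, q4, q5, q6, q7}.
States satisfying AX AG EF (rst ∧ ¬ack): {q0, q1, q2, q3, q4, q5, q6, q7}.
q0 ∈ Sat(AX AG EF (rst ∧ ¬ack)).

Yes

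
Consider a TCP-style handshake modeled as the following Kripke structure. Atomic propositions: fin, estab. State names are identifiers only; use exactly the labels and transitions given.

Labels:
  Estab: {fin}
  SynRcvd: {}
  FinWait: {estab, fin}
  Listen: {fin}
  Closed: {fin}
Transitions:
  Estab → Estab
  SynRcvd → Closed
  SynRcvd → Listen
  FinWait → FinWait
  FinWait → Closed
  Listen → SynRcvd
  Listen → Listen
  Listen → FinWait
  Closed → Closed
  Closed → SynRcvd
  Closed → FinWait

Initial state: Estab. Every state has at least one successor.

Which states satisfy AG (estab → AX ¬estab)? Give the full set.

{Estab}

States satisfying estab → AX ¬estab: {Estab, SynRcvd, Listen, Closed}.
States satisfying AG (estab → AX ¬estab): {Estab}.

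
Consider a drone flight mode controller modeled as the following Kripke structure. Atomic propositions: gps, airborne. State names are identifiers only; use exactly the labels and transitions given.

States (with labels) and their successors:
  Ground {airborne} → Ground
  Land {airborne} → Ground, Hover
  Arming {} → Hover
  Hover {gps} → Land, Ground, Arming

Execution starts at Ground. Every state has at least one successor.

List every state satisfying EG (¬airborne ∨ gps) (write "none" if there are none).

{Arming, Hover}

States satisfying ¬airborne ∨ gps: {Arming, Hover}.
States satisfying EG (¬airborne ∨ gps): {Arming, Hover}.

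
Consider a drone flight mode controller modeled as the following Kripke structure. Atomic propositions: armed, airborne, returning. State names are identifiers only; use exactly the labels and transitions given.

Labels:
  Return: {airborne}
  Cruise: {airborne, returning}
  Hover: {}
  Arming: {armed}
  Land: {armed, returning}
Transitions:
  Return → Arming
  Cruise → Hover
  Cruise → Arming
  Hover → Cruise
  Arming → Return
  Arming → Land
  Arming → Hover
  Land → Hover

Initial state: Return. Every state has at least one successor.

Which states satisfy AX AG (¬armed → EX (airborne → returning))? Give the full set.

States satisfying AG (¬armed → EX (airborne → returning)): {Return, Cruise, Hover, Arming, Land}.
States satisfying AX AG (¬armed → EX (airborne → returning)): {Return, Cruise, Hover, Arming, Land}.

{Return, Cruise, Hover, Arming, Land}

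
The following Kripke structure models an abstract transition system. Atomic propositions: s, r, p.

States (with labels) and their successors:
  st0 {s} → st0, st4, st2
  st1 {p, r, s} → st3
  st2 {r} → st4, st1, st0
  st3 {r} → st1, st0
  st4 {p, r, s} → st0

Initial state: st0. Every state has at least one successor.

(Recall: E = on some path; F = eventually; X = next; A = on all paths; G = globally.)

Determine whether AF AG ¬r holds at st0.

States satisfying AG ¬r: ∅.
States satisfying AF AG ¬r: ∅.
There is a path from st0 along which AG ¬r never holds.
st0 ∉ Sat(AF AG ¬r).

Does not hold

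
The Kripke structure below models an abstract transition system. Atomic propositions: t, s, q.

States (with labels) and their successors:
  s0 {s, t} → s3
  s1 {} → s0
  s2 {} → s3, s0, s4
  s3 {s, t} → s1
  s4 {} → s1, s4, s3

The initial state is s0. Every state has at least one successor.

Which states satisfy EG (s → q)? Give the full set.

States satisfying s → q: {s1, s2, s4}.
States satisfying EG (s → q): {s2, s4}.

{s2, s4}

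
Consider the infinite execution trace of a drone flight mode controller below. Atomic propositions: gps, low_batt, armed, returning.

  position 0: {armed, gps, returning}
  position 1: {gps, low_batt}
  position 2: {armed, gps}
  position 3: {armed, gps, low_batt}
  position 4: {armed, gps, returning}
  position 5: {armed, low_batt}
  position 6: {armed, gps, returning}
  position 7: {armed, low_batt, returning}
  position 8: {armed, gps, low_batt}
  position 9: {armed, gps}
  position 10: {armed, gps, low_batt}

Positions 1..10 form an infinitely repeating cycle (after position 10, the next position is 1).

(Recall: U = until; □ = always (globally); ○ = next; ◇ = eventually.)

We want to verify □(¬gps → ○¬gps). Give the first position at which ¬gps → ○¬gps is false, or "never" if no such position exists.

5

Check ¬gps → ○¬gps at each position in order: 0 ✓, 1 ✓, 2 ✓, 3 ✓, 4 ✓.
At position 5 the labels are {armed, low_batt} and the next position 6 has {armed, gps, returning}, so ¬gps → ○¬gps is false there. This is the first violation.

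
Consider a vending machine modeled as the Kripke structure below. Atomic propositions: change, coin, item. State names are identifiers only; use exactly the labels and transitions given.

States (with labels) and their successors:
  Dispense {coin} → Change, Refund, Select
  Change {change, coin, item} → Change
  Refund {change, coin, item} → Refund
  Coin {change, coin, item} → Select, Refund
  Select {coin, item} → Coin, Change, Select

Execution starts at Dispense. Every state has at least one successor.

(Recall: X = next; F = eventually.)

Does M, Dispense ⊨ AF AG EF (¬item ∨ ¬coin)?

No

States satisfying AG EF (¬item ∨ ¬coin): ∅.
States satisfying AF AG EF (¬item ∨ ¬coin): ∅.
There is a path from Dispense along which AG EF (¬item ∨ ¬coin) never holds.
Dispense ∉ Sat(AF AG EF (¬item ∨ ¬coin)).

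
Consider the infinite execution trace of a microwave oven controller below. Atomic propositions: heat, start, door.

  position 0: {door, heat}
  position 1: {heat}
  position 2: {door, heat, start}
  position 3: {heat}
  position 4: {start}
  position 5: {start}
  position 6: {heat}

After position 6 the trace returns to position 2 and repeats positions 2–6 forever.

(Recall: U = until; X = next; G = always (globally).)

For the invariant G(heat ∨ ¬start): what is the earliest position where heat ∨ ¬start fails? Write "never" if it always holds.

Check heat ∨ ¬start at each position in order: 0 ✓, 1 ✓, 2 ✓, 3 ✓.
At position 4 the labels are {start}, so heat ∨ ¬start is false there. This is the first violation.

4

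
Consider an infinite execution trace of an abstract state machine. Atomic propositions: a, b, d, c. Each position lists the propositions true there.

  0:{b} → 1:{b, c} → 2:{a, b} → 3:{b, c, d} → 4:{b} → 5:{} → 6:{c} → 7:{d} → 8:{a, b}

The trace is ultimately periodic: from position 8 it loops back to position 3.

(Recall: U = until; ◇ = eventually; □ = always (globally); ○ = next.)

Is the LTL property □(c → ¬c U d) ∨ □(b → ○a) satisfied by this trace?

c → ¬c U d must hold at every position from 0 onward. It fails at position 1, so □(c → ¬c U d) is false.
Positions where c holds: 1, 3, 6.
Check ¬c U d at each: 1→fails, 3→ok, 6→fails.
b → ○a must hold at every position from 0 onward. It fails at position 0, so □(b → ○a) is false.
Positions where b holds: 0, 1, 2, 3, 4, 8.
Check ○a at each: 0→fails, 1→ok, 2→fails, 3→fails, 4→fails, 8→fails.
At position 0: □(c → ¬c U d) is false; □(b → ○a) is false; so □(c → ¬c U d) ∨ □(b → ○a) is false.

Does not hold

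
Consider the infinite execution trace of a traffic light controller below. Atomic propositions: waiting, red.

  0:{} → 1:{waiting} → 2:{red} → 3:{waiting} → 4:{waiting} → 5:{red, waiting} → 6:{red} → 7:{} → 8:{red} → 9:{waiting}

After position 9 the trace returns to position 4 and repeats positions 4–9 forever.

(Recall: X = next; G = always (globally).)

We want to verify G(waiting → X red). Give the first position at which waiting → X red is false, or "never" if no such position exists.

Check waiting → X red at each position in order: 0 ✓, 1 ✓, 2 ✓.
At position 3 the labels are {waiting} and the next position 4 has {waiting}, so waiting → X red is false there. This is the first violation.

3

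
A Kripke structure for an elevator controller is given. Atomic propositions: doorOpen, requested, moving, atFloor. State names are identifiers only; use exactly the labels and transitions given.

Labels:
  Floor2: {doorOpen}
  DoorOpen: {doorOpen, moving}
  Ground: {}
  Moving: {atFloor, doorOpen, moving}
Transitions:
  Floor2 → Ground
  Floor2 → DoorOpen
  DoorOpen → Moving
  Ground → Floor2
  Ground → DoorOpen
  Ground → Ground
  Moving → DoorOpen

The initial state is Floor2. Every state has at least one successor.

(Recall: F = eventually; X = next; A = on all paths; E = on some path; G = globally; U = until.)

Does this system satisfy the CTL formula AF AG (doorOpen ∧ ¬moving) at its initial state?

Does not hold

States satisfying AG (doorOpen ∧ ¬moving): ∅.
States satisfying AF AG (doorOpen ∧ ¬moving): ∅.
There is a path from Floor2 along which AG (doorOpen ∧ ¬moving) never holds.
Floor2 ∉ Sat(AF AG (doorOpen ∧ ¬moving)).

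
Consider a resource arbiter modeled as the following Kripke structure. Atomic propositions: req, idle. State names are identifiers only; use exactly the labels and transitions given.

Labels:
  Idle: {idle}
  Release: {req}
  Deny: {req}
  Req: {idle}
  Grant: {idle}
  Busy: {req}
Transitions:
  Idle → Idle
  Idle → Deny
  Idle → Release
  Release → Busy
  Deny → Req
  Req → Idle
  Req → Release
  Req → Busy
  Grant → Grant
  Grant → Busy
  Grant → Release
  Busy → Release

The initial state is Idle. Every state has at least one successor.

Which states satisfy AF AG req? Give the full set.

{Release, Busy}

States satisfying AG req: {Release, Busy}.
States satisfying AF AG req: {Release, Busy}.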